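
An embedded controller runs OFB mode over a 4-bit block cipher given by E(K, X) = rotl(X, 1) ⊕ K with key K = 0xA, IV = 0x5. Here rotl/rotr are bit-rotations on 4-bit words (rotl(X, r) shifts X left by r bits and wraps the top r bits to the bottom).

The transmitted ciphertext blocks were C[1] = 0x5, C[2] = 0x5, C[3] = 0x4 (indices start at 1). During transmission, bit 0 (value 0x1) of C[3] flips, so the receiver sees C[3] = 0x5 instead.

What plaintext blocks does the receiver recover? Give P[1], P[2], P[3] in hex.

OFB decryption: S_i = E(K, S_{i−1}) with S_{0} = IV; P_i = C_i ⊕ S_i.
Only C[3] changed, to 0x5. In OFB, a change in C_i flips the same bit in P_i only; the keystream is unaffected. Decrypting the received ciphertext:
P[1]: S = E(K, 0x5) = 0x0; 0x5 ⊕ 0x0 = 0x5.
P[2]: S = E(K, 0x0) = 0xA; 0x5 ⊕ 0xA = 0xF.
P[3]: S = E(K, 0xA) = 0xF; 0x5 ⊕ 0xF = 0xA.
Blocks that differ from the original plaintext: P[3].

P[1] = 0x5, P[2] = 0xF, P[3] = 0xA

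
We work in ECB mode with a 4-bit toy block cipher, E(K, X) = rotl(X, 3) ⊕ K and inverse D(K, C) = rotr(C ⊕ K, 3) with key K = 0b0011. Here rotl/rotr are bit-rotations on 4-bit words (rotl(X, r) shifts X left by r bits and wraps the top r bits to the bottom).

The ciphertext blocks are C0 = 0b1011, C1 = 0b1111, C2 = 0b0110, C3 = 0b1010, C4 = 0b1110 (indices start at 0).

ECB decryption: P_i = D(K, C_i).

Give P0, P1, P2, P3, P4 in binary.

P0 = 0b0001, P1 = 0b1001, P2 = 0b1010, P3 = 0b0011, P4 = 0b1011

P0: D(K, 0b1011) = 0b0001.
P1: D(K, 0b1111) = 0b1001.
P2: D(K, 0b0110) = 0b1010.
P3: D(K, 0b1010) = 0b0011.
P4: D(K, 0b1110) = 0b1011.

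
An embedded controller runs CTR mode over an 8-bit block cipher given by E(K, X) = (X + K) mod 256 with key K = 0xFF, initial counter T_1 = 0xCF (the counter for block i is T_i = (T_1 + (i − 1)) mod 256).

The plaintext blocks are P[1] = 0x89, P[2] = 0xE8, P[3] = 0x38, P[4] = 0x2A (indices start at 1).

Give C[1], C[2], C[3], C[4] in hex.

CTR encryption: S_i = E(K, T_i) where T_i is the counter for block i; C_i = P_i ⊕ S_i.
C[1]: T = 0xCF, S = E(K, T) = 0xCE; 0x89 ⊕ 0xCE = 0x47.
C[2]: T = 0xD0, S = E(K, T) = 0xCF; 0xE8 ⊕ 0xCF = 0x27.
C[3]: T = 0xD1, S = E(K, T) = 0xD0; 0x38 ⊕ 0xD0 = 0xE8.
C[4]: T = 0xD2, S = E(K, T) = 0xD1; 0x2A ⊕ 0xD1 = 0xFB.

C[1] = 0x47, C[2] = 0x27, C[3] = 0xE8, C[4] = 0xFB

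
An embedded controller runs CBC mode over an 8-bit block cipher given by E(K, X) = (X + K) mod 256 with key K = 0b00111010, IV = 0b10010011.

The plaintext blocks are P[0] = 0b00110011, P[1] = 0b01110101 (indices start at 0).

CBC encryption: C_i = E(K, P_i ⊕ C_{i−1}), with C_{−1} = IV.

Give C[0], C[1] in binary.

C[0]: P[0] ⊕ 0b10010011 = 0b10100000; E(K, 0b10100000) = 0b11011010.
C[1]: P[1] ⊕ 0b11011010 = 0b10101111; E(K, 0b10101111) = 0b11101001.

C[0] = 0b11011010, C[1] = 0b11101001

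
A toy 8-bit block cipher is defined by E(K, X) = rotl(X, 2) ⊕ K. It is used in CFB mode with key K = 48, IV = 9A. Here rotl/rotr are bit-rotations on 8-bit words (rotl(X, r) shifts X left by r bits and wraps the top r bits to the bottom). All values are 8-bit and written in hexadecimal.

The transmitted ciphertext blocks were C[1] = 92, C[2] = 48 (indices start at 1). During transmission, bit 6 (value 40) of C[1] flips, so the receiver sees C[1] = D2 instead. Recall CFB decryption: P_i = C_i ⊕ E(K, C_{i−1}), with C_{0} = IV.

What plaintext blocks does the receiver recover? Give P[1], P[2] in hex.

P[1] = F0, P[2] = 4B

Only C[1] changed, to D2. In CFB, a change in C_i flips the same bit in P_i and garbles P_{i+1}. Decrypting the received ciphertext:
P[1]: E(K, 9A) = 22; D2 ⊕ 22 = F0.
P[2]: E(K, D2) = 03; 48 ⊕ 03 = 4B.
Blocks that differ from the original plaintext: P[1], P[2].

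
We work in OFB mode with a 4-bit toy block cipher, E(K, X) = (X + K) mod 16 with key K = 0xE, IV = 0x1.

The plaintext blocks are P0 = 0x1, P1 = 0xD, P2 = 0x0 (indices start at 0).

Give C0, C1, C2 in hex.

C0 = 0xE, C1 = 0x0, C2 = 0xB

OFB encryption: S_i = E(K, S_{i−1}) with S_{−1} = IV; C_i = P_i ⊕ S_i.
C0: S = E(K, 0x1) = 0xF; 0x1 ⊕ 0xF = 0xE.
C1: S = E(K, 0xF) = 0xD; 0xD ⊕ 0xD = 0x0.
C2: S = E(K, 0xD) = 0xB; 0x0 ⊕ 0xB = 0xB.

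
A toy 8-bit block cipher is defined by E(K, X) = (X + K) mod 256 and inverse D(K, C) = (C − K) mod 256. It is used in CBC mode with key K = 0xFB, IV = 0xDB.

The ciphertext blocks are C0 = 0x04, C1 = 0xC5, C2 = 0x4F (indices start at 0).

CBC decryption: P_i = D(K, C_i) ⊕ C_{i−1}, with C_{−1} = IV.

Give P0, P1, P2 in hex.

P0: D(K, 0x04) = 0x09; 0x09 ⊕ 0xDB = 0xD2.
P1: D(K, 0xC5) = 0xCA; 0xCA ⊕ 0x04 = 0xCE.
P2: D(K, 0x4F) = 0x54; 0x54 ⊕ 0xC5 = 0x91.

P0 = 0xD2, P1 = 0xCE, P2 = 0x91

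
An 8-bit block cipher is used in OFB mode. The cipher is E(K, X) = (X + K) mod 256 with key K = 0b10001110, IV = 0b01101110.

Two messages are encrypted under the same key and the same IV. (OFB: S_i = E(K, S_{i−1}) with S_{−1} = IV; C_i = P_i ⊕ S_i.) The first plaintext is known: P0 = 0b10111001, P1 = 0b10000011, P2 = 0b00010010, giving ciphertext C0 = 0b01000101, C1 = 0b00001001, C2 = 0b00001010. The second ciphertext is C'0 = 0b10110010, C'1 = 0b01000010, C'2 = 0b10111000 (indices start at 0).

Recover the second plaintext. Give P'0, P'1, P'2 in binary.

P'0 = 0b01001110, P'1 = 0b11001000, P'2 = 0b10100000

In OFB with a reused IV, both messages share the same keystream S_i, so C_i ⊕ C'_i = P_i ⊕ P'_i and thus P'_i = P_i ⊕ C_i ⊕ C'_i.
P'0: 0b10111001 ⊕ 0b01000101 ⊕ 0b10110010 = 0b01001110.
P'1: 0b10000011 ⊕ 0b00001001 ⊕ 0b01000010 = 0b11001000.
P'2: 0b00010010 ⊕ 0b00001010 ⊕ 0b10111000 = 0b10100000.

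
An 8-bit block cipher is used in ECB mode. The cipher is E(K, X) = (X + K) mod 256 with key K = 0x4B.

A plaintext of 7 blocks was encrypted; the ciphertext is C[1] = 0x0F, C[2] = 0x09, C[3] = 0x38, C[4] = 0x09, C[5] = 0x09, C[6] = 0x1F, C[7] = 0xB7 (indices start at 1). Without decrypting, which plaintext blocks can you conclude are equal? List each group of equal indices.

ECB encrypts each block independently with the same key, so equal ciphertext blocks imply equal plaintext blocks.
C[2] = C[4] = C[5] = 0x09, so P[2] = P[4] = P[5].

P[2] = P[4] = P[5]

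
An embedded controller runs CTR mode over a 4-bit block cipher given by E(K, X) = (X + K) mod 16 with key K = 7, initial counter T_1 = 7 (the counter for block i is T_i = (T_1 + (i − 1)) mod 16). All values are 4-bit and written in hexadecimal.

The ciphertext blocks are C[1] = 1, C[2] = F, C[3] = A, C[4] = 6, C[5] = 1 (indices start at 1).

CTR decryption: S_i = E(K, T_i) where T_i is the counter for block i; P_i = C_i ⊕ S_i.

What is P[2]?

P[2] = 0

P[2]: T = 8, S = E(K, T) = F; F ⊕ F = 0.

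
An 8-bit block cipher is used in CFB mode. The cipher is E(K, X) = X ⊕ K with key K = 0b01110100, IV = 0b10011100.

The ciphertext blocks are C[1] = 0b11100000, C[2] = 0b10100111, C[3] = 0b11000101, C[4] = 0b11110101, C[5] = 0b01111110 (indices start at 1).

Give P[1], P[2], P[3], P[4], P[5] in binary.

P[1] = 0b00001000, P[2] = 0b00110011, P[3] = 0b00010110, P[4] = 0b01000100, P[5] = 0b11111111

CFB decryption: P_i = C_i ⊕ E(K, C_{i−1}), with C_{0} = IV.
P[1]: E(K, 0b10011100) = 0b11101000; 0b11100000 ⊕ 0b11101000 = 0b00001000.
P[2]: E(K, 0b11100000) = 0b10010100; 0b10100111 ⊕ 0b10010100 = 0b00110011.
P[3]: E(K, 0b10100111) = 0b11010011; 0b11000101 ⊕ 0b11010011 = 0b00010110.
P[4]: E(K, 0b11000101) = 0b10110001; 0b11110101 ⊕ 0b10110001 = 0b01000100.
P[5]: E(K, 0b11110101) = 0b10000001; 0b01111110 ⊕ 0b10000001 = 0b11111111.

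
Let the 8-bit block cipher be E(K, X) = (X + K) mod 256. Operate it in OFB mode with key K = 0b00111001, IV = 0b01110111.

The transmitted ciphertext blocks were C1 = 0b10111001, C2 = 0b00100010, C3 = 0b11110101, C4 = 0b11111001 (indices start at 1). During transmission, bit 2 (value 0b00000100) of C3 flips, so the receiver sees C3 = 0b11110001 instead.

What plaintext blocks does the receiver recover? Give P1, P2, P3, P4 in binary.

P1 = 0b00001001, P2 = 0b11001011, P3 = 0b11010011, P4 = 0b10100010

OFB decryption: S_i = E(K, S_{i−1}) with S_{0} = IV; P_i = C_i ⊕ S_i.
Only C3 changed, to 0b11110001. In OFB, a change in C_i flips the same bit in P_i only; the keystream is unaffected. Decrypting the received ciphertext:
P1: S = E(K, 0b01110111) = 0b10110000; 0b10111001 ⊕ 0b10110000 = 0b00001001.
P2: S = E(K, 0b10110000) = 0b11101001; 0b00100010 ⊕ 0b11101001 = 0b11001011.
P3: S = E(K, 0b11101001) = 0b00100010; 0b11110001 ⊕ 0b00100010 = 0b11010011.
P4: S = E(K, 0b00100010) = 0b01011011; 0b11111001 ⊕ 0b01011011 = 0b10100010.
Blocks that differ from the original plaintext: P3.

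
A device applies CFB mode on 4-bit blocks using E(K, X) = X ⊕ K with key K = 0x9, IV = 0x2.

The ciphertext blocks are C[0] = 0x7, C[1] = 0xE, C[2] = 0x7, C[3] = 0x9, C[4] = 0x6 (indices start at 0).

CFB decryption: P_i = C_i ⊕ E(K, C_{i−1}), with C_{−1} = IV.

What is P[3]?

P[3] = 0x7

P[3]: E(K, 0x7) = 0xE; 0x9 ⊕ 0xE = 0x7.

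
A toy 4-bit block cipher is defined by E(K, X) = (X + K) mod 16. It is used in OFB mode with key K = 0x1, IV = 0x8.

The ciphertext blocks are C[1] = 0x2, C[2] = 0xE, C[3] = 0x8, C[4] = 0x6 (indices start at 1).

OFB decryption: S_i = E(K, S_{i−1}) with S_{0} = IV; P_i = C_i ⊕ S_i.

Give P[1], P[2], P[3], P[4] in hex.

P[1] = 0xB, P[2] = 0x4, P[3] = 0x3, P[4] = 0xA

P[1]: S = E(K, 0x8) = 0x9; 0x2 ⊕ 0x9 = 0xB.
P[2]: S = E(K, 0x9) = 0xA; 0xE ⊕ 0xA = 0x4.
P[3]: S = E(K, 0xA) = 0xB; 0x8 ⊕ 0xB = 0x3.
P[4]: S = E(K, 0xB) = 0xC; 0x6 ⊕ 0xC = 0xA.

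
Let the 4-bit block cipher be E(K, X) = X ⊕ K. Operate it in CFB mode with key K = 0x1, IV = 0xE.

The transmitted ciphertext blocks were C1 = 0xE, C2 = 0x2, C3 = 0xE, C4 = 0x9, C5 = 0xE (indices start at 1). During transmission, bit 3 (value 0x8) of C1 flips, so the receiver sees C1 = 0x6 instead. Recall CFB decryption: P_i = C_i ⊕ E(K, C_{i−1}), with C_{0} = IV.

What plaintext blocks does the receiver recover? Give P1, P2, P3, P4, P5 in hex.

Only C1 changed, to 0x6. In CFB, a change in C_i flips the same bit in P_i and garbles P_{i+1}. Decrypting the received ciphertext:
P1: E(K, 0xE) = 0xF; 0x6 ⊕ 0xF = 0x9.
P2: E(K, 0x6) = 0x7; 0x2 ⊕ 0x7 = 0x5.
P3: E(K, 0x2) = 0x3; 0xE ⊕ 0x3 = 0xD.
P4: E(K, 0xE) = 0xF; 0x9 ⊕ 0xF = 0x6.
P5: E(K, 0x9) = 0x8; 0xE ⊕ 0x8 = 0x6.
Blocks that differ from the original plaintext: P1, P2.

P1 = 0x9, P2 = 0x5, P3 = 0xD, P4 = 0x6, P5 = 0x6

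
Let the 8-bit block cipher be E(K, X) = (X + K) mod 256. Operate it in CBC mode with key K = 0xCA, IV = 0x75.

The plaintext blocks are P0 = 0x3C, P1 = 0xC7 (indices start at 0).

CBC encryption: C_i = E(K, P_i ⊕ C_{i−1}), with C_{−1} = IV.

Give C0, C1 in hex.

C0: P0 ⊕ 0x75 = 0x49; E(K, 0x49) = 0x13.
C1: P1 ⊕ 0x13 = 0xD4; E(K, 0xD4) = 0x9E.

C0 = 0x13, C1 = 0x9E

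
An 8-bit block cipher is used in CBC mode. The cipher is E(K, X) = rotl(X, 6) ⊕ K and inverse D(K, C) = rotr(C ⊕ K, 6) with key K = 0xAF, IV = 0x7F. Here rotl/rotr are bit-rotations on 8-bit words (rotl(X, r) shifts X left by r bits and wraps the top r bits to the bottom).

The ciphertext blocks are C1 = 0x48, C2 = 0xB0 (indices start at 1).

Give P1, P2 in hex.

P1 = 0xE0, P2 = 0x34

CBC decryption: P_i = D(K, C_i) ⊕ C_{i−1}, with C_{0} = IV.
P1: D(K, 0x48) = 0x9F; 0x9F ⊕ 0x7F = 0xE0.
P2: D(K, 0xB0) = 0x7C; 0x7C ⊕ 0x48 = 0x34.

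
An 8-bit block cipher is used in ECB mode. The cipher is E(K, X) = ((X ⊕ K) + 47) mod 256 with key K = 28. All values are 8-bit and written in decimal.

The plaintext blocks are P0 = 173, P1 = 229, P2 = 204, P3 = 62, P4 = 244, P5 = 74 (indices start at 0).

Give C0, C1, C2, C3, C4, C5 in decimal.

ECB encryption: C_i = E(K, P_i).
C0: E(K, 173) = 224.
C1: E(K, 229) = 40.
C2: E(K, 204) = 255.
C3: E(K, 62) = 81.
C4: E(K, 244) = 23.
C5: E(K, 74) = 133.

C0 = 224, C1 = 40, C2 = 255, C3 = 81, C4 = 23, C5 = 133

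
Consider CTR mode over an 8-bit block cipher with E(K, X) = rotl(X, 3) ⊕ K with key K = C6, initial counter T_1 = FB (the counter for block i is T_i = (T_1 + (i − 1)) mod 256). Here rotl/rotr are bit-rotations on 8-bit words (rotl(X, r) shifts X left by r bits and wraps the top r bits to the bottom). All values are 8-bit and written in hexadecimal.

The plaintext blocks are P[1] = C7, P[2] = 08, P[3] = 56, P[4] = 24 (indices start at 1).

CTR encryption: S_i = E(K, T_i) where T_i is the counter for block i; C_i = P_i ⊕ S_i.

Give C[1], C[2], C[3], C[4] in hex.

C[1]: T = FB, S = E(K, T) = 19; C7 ⊕ 19 = DE.
C[2]: T = FC, S = E(K, T) = 21; 08 ⊕ 21 = 29.
C[3]: T = FD, S = E(K, T) = 29; 56 ⊕ 29 = 7F.
C[4]: T = FE, S = E(K, T) = 31; 24 ⊕ 31 = 15.

C[1] = DE, C[2] = 29, C[3] = 7F, C[4] = 15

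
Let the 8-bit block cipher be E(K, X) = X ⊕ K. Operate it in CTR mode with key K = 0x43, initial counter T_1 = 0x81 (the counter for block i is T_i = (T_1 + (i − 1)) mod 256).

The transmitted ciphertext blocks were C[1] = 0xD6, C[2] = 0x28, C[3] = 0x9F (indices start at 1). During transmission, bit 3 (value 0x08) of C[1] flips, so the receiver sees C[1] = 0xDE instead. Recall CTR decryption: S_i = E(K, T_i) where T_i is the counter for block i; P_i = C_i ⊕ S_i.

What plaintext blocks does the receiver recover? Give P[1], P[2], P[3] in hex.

Only C[1] changed, to 0xDE. In CTR, a change in C_i flips the same bit in P_i only; the keystream is unaffected. Decrypting the received ciphertext:
P[1]: T = 0x81, S = E(K, T) = 0xC2; 0xDE ⊕ 0xC2 = 0x1C.
P[2]: T = 0x82, S = E(K, T) = 0xC1; 0x28 ⊕ 0xC1 = 0xE9.
P[3]: T = 0x83, S = E(K, T) = 0xC0; 0x9F ⊕ 0xC0 = 0x5F.
Blocks that differ from the original plaintext: P[1].

P[1] = 0x1C, P[2] = 0xE9, P[3] = 0x5F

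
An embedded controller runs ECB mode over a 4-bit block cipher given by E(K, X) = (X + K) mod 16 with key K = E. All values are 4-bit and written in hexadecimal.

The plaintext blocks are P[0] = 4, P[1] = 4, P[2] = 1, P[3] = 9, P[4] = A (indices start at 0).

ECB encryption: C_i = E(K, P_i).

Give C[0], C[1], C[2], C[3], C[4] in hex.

C[0]: E(K, 4) = 2.
C[1]: E(K, 4) = 2.
C[2]: E(K, 1) = F.
C[3]: E(K, 9) = 7.
C[4]: E(K, A) = 8.

C[0] = 2, C[1] = 2, C[2] = F, C[3] = 7, C[4] = 8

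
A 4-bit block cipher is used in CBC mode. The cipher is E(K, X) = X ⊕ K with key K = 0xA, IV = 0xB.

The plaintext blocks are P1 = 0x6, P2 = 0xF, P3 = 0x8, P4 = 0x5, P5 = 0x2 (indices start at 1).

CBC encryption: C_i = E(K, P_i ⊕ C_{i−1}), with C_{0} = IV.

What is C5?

C1: P1 ⊕ 0xB = 0xD; E(K, 0xD) = 0x7.
C2: P2 ⊕ 0x7 = 0x8; E(K, 0x8) = 0x2.
C3: P3 ⊕ 0x2 = 0xA; E(K, 0xA) = 0x0.
C4: P4 ⊕ 0x0 = 0x5; E(K, 0x5) = 0xF.
C5: P5 ⊕ 0xF = 0xD; E(K, 0xD) = 0x7.

C5 = 0x7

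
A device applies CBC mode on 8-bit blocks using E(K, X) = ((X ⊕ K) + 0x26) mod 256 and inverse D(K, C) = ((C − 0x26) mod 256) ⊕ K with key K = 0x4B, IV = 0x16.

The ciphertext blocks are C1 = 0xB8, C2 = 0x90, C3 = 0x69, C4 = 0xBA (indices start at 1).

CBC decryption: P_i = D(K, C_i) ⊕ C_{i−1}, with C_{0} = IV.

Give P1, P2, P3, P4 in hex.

P1: D(K, 0xB8) = 0xD9; 0xD9 ⊕ 0x16 = 0xCF.
P2: D(K, 0x90) = 0x21; 0x21 ⊕ 0xB8 = 0x99.
P3: D(K, 0x69) = 0x08; 0x08 ⊕ 0x90 = 0x98.
P4: D(K, 0xBA) = 0xDF; 0xDF ⊕ 0x69 = 0xB6.

P1 = 0xCF, P2 = 0x99, P3 = 0x98, P4 = 0xB6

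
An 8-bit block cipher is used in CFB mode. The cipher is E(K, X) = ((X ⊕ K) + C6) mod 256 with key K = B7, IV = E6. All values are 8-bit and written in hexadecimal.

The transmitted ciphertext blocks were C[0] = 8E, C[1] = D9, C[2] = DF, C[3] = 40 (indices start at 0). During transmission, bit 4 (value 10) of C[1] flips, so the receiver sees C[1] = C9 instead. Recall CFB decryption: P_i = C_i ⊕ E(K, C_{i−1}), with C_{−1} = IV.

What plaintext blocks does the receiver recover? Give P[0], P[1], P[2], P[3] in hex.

Only C[1] changed, to C9. In CFB, a change in C_i flips the same bit in P_i and garbles P_{i+1}. Decrypting the received ciphertext:
P[0]: E(K, E6) = 17; 8E ⊕ 17 = 99.
P[1]: E(K, 8E) = FF; C9 ⊕ FF = 36.
P[2]: E(K, C9) = 44; DF ⊕ 44 = 9B.
P[3]: E(K, DF) = 2E; 40 ⊕ 2E = 6E.
Blocks that differ from the original plaintext: P[1], P[2].

P[0] = 99, P[1] = 36, P[2] = 9B, P[3] = 6E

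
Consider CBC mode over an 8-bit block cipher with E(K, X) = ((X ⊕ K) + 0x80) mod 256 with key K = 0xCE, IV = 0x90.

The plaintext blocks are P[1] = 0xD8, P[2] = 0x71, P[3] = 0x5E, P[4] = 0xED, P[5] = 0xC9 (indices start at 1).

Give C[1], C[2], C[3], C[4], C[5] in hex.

C[1] = 0x06, C[2] = 0x39, C[3] = 0x29, C[4] = 0x8A, C[5] = 0x0D

CBC encryption: C_i = E(K, P_i ⊕ C_{i−1}), with C_{0} = IV.
C[1]: P[1] ⊕ 0x90 = 0x48; E(K, 0x48) = 0x06.
C[2]: P[2] ⊕ 0x06 = 0x77; E(K, 0x77) = 0x39.
C[3]: P[3] ⊕ 0x39 = 0x67; E(K, 0x67) = 0x29.
C[4]: P[4] ⊕ 0x29 = 0xC4; E(K, 0xC4) = 0x8A.
C[5]: P[5] ⊕ 0x8A = 0x43; E(K, 0x43) = 0x0D.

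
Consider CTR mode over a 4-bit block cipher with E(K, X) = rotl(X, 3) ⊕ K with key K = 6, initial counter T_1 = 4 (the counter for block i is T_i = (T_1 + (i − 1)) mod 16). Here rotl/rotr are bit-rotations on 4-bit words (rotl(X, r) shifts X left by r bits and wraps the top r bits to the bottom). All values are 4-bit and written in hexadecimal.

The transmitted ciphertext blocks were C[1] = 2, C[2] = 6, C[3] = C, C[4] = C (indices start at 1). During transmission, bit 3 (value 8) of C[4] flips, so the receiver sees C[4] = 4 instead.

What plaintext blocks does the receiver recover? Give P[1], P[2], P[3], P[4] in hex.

CTR decryption: S_i = E(K, T_i) where T_i is the counter for block i; P_i = C_i ⊕ S_i.
Only C[4] changed, to 4. In CTR, a change in C_i flips the same bit in P_i only; the keystream is unaffected. Decrypting the received ciphertext:
P[1]: T = 4, S = E(K, T) = 4; 2 ⊕ 4 = 6.
P[2]: T = 5, S = E(K, T) = C; 6 ⊕ C = A.
P[3]: T = 6, S = E(K, T) = 5; C ⊕ 5 = 9.
P[4]: T = 7, S = E(K, T) = D; 4 ⊕ D = 9.
Blocks that differ from the original plaintext: P[4].

P[1] = 6, P[2] = A, P[3] = 9, P[4] = 9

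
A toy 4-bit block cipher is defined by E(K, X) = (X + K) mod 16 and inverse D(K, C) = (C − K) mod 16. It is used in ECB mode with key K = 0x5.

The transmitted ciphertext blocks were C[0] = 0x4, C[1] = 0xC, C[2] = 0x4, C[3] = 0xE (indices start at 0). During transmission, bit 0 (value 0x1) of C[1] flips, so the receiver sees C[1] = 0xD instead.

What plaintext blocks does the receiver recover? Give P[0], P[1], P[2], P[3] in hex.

ECB decryption: P_i = D(K, C_i).
Only C[1] changed, to 0xD. In ECB, a change in C_i affects only P_i. Decrypting the received ciphertext:
P[0]: D(K, 0x4) = 0xF.
P[1]: D(K, 0xD) = 0x8.
P[2]: D(K, 0x4) = 0xF.
P[3]: D(K, 0xE) = 0x9.
Blocks that differ from the original plaintext: P[1].

P[0] = 0xF, P[1] = 0x8, P[2] = 0xF, P[3] = 0x9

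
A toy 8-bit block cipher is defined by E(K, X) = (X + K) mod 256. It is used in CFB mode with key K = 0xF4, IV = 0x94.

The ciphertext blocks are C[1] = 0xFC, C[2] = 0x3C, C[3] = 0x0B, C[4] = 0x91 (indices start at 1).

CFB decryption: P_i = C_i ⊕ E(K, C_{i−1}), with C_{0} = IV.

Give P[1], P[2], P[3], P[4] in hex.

P[1] = 0x74, P[2] = 0xCC, P[3] = 0x3B, P[4] = 0x6E

P[1]: E(K, 0x94) = 0x88; 0xFC ⊕ 0x88 = 0x74.
P[2]: E(K, 0xFC) = 0xF0; 0x3C ⊕ 0xF0 = 0xCC.
P[3]: E(K, 0x3C) = 0x30; 0x0B ⊕ 0x30 = 0x3B.
P[4]: E(K, 0x0B) = 0xFF; 0x91 ⊕ 0xFF = 0x6E.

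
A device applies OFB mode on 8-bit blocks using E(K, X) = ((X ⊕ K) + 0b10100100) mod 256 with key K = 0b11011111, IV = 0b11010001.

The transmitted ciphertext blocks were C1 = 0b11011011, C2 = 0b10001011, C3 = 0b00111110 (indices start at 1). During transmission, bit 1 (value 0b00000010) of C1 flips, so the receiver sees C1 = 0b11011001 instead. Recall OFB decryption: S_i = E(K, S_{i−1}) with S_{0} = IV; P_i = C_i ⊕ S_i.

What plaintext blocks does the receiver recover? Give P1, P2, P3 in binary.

P1 = 0b01101011, P2 = 0b10011010, P3 = 0b01001100

Only C1 changed, to 0b11011001. In OFB, a change in C_i flips the same bit in P_i only; the keystream is unaffected. Decrypting the received ciphertext:
P1: S = E(K, 0b11010001) = 0b10110010; 0b11011001 ⊕ 0b10110010 = 0b01101011.
P2: S = E(K, 0b10110010) = 0b00010001; 0b10001011 ⊕ 0b00010001 = 0b10011010.
P3: S = E(K, 0b00010001) = 0b01110010; 0b00111110 ⊕ 0b01110010 = 0b01001100.
Blocks that differ from the original plaintext: P1.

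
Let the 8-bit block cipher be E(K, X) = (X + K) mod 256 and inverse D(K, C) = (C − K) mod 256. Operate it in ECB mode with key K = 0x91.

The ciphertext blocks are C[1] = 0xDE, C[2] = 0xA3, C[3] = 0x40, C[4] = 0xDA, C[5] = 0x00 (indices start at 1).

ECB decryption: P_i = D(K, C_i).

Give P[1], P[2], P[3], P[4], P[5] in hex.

P[1]: D(K, 0xDE) = 0x4D.
P[2]: D(K, 0xA3) = 0x12.
P[3]: D(K, 0x40) = 0xAF.
P[4]: D(K, 0xDA) = 0x49.
P[5]: D(K, 0x00) = 0x6F.

P[1] = 0x4D, P[2] = 0x12, P[3] = 0xAF, P[4] = 0x49, P[5] = 0x6F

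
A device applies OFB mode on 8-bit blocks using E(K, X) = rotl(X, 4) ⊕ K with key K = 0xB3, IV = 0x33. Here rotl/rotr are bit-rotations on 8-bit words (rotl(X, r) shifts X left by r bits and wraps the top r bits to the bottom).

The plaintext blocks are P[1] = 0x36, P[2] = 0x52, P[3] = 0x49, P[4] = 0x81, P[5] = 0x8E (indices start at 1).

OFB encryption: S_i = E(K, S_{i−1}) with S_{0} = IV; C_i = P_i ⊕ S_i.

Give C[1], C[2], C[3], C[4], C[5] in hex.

C[1]: S = E(K, 0x33) = 0x80; 0x36 ⊕ 0x80 = 0xB6.
C[2]: S = E(K, 0x80) = 0xBB; 0x52 ⊕ 0xBB = 0xE9.
C[3]: S = E(K, 0xBB) = 0x08; 0x49 ⊕ 0x08 = 0x41.
C[4]: S = E(K, 0x08) = 0x33; 0x81 ⊕ 0x33 = 0xB2.
C[5]: S = E(K, 0x33) = 0x80; 0x8E ⊕ 0x80 = 0x0E.

C[1] = 0xB6, C[2] = 0xE9, C[3] = 0x41, C[4] = 0xB2, C[5] = 0x0E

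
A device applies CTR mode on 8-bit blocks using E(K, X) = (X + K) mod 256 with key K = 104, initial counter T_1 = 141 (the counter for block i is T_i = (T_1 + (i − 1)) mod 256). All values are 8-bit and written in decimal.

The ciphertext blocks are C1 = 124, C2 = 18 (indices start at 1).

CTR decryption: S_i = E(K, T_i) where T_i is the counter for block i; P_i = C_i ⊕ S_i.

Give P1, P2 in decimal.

P1 = 137, P2 = 228

P1: T = 141, S = E(K, T) = 245; 124 ⊕ 245 = 137.
P2: T = 142, S = E(K, T) = 246; 18 ⊕ 246 = 228.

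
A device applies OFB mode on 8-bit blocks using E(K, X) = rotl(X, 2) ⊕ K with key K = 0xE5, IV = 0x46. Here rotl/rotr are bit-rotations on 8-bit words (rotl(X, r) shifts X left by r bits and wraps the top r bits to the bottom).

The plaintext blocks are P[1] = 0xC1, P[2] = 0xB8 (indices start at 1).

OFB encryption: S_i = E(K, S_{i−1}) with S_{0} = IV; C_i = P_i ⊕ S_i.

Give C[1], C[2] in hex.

C[1] = 0x3D, C[2] = 0xAE

C[1]: S = E(K, 0x46) = 0xFC; 0xC1 ⊕ 0xFC = 0x3D.
C[2]: S = E(K, 0xFC) = 0x16; 0xB8 ⊕ 0x16 = 0xAE.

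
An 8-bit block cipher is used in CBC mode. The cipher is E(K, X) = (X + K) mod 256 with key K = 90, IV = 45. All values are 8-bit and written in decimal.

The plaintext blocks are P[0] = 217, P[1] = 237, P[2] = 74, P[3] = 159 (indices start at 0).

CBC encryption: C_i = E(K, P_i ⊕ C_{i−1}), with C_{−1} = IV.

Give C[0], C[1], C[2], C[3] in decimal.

C[0] = 78, C[1] = 253, C[2] = 17, C[3] = 232

C[0]: P[0] ⊕ 45 = 244; E(K, 244) = 78.
C[1]: P[1] ⊕ 78 = 163; E(K, 163) = 253.
C[2]: P[2] ⊕ 253 = 183; E(K, 183) = 17.
C[3]: P[3] ⊕ 17 = 142; E(K, 142) = 232.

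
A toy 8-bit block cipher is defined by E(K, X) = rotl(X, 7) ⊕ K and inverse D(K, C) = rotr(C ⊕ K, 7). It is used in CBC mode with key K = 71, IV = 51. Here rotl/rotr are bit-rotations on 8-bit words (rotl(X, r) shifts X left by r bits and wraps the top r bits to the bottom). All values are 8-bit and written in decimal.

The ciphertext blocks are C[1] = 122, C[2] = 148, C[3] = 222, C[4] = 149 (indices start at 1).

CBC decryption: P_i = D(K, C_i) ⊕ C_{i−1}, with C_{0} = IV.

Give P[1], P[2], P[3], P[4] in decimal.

P[1] = 73, P[2] = 221, P[3] = 167, P[4] = 123

P[1]: D(K, 122) = 122; 122 ⊕ 51 = 73.
P[2]: D(K, 148) = 167; 167 ⊕ 122 = 221.
P[3]: D(K, 222) = 51; 51 ⊕ 148 = 167.
P[4]: D(K, 149) = 165; 165 ⊕ 222 = 123.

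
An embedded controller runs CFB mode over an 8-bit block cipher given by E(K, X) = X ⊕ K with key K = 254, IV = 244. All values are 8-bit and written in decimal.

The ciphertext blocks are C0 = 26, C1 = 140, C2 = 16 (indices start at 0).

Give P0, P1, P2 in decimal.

CFB decryption: P_i = C_i ⊕ E(K, C_{i−1}), with C_{−1} = IV.
P0: E(K, 244) = 10; 26 ⊕ 10 = 16.
P1: E(K, 26) = 228; 140 ⊕ 228 = 104.
P2: E(K, 140) = 114; 16 ⊕ 114 = 98.

P0 = 16, P1 = 104, P2 = 98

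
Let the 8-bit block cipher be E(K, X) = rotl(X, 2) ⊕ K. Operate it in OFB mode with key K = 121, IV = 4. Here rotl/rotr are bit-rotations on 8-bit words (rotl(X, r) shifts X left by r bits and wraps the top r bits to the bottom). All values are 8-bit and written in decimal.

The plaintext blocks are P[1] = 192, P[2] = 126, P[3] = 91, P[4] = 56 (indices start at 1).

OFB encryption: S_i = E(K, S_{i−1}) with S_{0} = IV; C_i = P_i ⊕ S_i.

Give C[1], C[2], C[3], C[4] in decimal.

C[1]: S = E(K, 4) = 105; 192 ⊕ 105 = 169.
C[2]: S = E(K, 105) = 220; 126 ⊕ 220 = 162.
C[3]: S = E(K, 220) = 10; 91 ⊕ 10 = 81.
C[4]: S = E(K, 10) = 81; 56 ⊕ 81 = 105.

C[1] = 169, C[2] = 162, C[3] = 81, C[4] = 105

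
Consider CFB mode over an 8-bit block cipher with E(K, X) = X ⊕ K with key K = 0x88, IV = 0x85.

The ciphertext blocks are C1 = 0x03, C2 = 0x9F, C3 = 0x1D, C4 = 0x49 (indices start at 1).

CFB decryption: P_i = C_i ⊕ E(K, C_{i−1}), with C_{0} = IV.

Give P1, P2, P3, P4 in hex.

P1 = 0x0E, P2 = 0x14, P3 = 0x0A, P4 = 0xDC

P1: E(K, 0x85) = 0x0D; 0x03 ⊕ 0x0D = 0x0E.
P2: E(K, 0x03) = 0x8B; 0x9F ⊕ 0x8B = 0x14.
P3: E(K, 0x9F) = 0x17; 0x1D ⊕ 0x17 = 0x0A.
P4: E(K, 0x1D) = 0x95; 0x49 ⊕ 0x95 = 0xDC.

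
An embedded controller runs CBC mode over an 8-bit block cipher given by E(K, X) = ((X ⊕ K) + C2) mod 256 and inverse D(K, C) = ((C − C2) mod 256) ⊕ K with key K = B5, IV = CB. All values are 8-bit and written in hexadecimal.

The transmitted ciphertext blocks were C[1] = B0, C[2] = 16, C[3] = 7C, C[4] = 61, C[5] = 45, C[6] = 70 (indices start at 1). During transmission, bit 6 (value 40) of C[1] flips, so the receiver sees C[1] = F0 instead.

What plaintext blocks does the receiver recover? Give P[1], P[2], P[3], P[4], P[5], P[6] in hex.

P[1] = 50, P[2] = 11, P[3] = 19, P[4] = 56, P[5] = 57, P[6] = 5E

CBC decryption: P_i = D(K, C_i) ⊕ C_{i−1}, with C_{0} = IV.
Only C[1] changed, to F0. In CBC, a change in C_i garbles P_i and flips the same bit in P_{i+1}. Decrypting the received ciphertext:
P[1]: D(K, F0) = 9B; 9B ⊕ CB = 50.
P[2]: D(K, 16) = E1; E1 ⊕ F0 = 11.
P[3]: D(K, 7C) = 0F; 0F ⊕ 16 = 19.
P[4]: D(K, 61) = 2A; 2A ⊕ 7C = 56.
P[5]: D(K, 45) = 36; 36 ⊕ 61 = 57.
P[6]: D(K, 70) = 1B; 1B ⊕ 45 = 5E.
Blocks that differ from the original plaintext: P[1], P[2].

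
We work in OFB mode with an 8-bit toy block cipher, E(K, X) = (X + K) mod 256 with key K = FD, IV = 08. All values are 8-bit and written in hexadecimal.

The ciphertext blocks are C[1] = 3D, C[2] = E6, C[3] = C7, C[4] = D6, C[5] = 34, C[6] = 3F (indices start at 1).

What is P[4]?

OFB decryption: S_i = E(K, S_{i−1}) with S_{0} = IV; P_i = C_i ⊕ S_i.
P[1]: S = E(K, 08) = 05; 3D ⊕ 05 = 38.
P[2]: S = E(K, 05) = 02; E6 ⊕ 02 = E4.
P[3]: S = E(K, 02) = FF; C7 ⊕ FF = 38.
P[4]: S = E(K, FF) = FC; D6 ⊕ FC = 2A.

P[4] = 2A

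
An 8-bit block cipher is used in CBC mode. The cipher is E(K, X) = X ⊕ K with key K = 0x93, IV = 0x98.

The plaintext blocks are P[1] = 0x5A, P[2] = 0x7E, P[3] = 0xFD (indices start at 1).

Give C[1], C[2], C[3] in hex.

CBC encryption: C_i = E(K, P_i ⊕ C_{i−1}), with C_{0} = IV.
C[1]: P[1] ⊕ 0x98 = 0xC2; E(K, 0xC2) = 0x51.
C[2]: P[2] ⊕ 0x51 = 0x2F; E(K, 0x2F) = 0xBC.
C[3]: P[3] ⊕ 0xBC = 0x41; E(K, 0x41) = 0xD2.

C[1] = 0x51, C[2] = 0xBC, C[3] = 0xD2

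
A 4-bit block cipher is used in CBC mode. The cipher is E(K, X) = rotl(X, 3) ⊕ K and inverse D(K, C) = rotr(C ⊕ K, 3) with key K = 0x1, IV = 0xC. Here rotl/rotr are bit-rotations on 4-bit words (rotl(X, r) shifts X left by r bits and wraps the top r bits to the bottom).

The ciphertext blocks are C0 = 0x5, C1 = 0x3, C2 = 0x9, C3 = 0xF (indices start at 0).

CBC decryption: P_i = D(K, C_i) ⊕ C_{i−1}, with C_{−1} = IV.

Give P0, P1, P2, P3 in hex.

P0 = 0x4, P1 = 0x1, P2 = 0x2, P3 = 0x4

P0: D(K, 0x5) = 0x8; 0x8 ⊕ 0xC = 0x4.
P1: D(K, 0x3) = 0x4; 0x4 ⊕ 0x5 = 0x1.
P2: D(K, 0x9) = 0x1; 0x1 ⊕ 0x3 = 0x2.
P3: D(K, 0xF) = 0xD; 0xD ⊕ 0x9 = 0x4.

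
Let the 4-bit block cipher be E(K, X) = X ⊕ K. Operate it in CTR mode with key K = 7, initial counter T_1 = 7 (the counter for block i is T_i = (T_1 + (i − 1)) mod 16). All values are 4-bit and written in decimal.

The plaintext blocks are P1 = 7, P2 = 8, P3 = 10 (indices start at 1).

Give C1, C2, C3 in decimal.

C1 = 7, C2 = 7, C3 = 4

CTR encryption: S_i = E(K, T_i) where T_i is the counter for block i; C_i = P_i ⊕ S_i.
C1: T = 7, S = E(K, T) = 0; 7 ⊕ 0 = 7.
C2: T = 8, S = E(K, T) = 15; 8 ⊕ 15 = 7.
C3: T = 9, S = E(K, T) = 14; 10 ⊕ 14 = 4.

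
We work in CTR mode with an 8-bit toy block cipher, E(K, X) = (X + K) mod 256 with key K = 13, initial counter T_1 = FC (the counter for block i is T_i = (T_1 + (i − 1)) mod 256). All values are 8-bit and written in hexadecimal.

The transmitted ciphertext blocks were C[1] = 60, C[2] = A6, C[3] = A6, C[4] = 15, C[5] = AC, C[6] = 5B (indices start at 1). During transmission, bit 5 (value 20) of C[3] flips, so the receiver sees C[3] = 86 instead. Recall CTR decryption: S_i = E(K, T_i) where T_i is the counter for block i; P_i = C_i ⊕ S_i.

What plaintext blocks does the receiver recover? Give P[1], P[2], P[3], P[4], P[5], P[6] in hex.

Only C[3] changed, to 86. In CTR, a change in C_i flips the same bit in P_i only; the keystream is unaffected. Decrypting the received ciphertext:
P[1]: T = FC, S = E(K, T) = 0F; 60 ⊕ 0F = 6F.
P[2]: T = FD, S = E(K, T) = 10; A6 ⊕ 10 = B6.
P[3]: T = FE, S = E(K, T) = 11; 86 ⊕ 11 = 97.
P[4]: T = FF, S = E(K, T) = 12; 15 ⊕ 12 = 07.
P[5]: T = 00, S = E(K, T) = 13; AC ⊕ 13 = BF.
P[6]: T = 01, S = E(K, T) = 14; 5B ⊕ 14 = 4F.
Blocks that differ from the original plaintext: P[3].

P[1] = 6F, P[2] = B6, P[3] = 97, P[4] = 07, P[5] = BF, P[6] = 4F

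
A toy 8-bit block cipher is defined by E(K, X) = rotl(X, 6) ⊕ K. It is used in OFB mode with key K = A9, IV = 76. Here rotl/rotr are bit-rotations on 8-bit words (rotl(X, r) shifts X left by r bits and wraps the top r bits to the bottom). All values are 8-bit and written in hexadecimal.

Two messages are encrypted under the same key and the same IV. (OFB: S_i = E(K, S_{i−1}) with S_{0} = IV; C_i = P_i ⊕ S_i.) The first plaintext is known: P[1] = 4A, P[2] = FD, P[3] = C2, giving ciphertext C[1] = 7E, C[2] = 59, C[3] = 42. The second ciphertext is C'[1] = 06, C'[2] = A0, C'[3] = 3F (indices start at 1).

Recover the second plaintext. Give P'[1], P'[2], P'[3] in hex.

In OFB with a reused IV, both messages share the same keystream S_i, so C_i ⊕ C'_i = P_i ⊕ P'_i and thus P'_i = P_i ⊕ C_i ⊕ C'_i.
P'[1]: 4A ⊕ 7E ⊕ 06 = 32.
P'[2]: FD ⊕ 59 ⊕ A0 = 04.
P'[3]: C2 ⊕ 42 ⊕ 3F = BF.

P'[1] = 32, P'[2] = 04, P'[3] = BF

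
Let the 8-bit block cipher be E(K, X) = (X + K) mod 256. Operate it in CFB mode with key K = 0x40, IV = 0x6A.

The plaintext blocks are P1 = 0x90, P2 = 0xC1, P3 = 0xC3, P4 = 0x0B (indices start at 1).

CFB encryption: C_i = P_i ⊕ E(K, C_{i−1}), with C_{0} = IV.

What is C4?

C1: E(K, 0x6A) = 0xAA; 0x90 ⊕ 0xAA = 0x3A.
C2: E(K, 0x3A) = 0x7A; 0xC1 ⊕ 0x7A = 0xBB.
C3: E(K, 0xBB) = 0xFB; 0xC3 ⊕ 0xFB = 0x38.
C4: E(K, 0x38) = 0x78; 0x0B ⊕ 0x78 = 0x73.

C4 = 0x73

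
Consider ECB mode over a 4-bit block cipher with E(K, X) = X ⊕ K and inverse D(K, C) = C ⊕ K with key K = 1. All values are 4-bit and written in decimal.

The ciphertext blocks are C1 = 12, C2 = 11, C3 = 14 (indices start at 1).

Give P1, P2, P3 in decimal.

ECB decryption: P_i = D(K, C_i).
P1: D(K, 12) = 13.
P2: D(K, 11) = 10.
P3: D(K, 14) = 15.

P1 = 13, P2 = 10, P3 = 15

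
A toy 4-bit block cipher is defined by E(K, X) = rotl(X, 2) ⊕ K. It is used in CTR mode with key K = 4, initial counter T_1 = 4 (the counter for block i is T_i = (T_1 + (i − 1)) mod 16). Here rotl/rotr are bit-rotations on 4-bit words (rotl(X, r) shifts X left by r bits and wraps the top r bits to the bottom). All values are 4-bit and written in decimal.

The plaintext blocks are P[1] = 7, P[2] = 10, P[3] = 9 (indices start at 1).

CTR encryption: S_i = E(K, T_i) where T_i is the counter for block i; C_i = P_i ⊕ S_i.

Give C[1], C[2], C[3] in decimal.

C[1]: T = 4, S = E(K, T) = 5; 7 ⊕ 5 = 2.
C[2]: T = 5, S = E(K, T) = 1; 10 ⊕ 1 = 11.
C[3]: T = 6, S = E(K, T) = 13; 9 ⊕ 13 = 4.

C[1] = 2, C[2] = 11, C[3] = 4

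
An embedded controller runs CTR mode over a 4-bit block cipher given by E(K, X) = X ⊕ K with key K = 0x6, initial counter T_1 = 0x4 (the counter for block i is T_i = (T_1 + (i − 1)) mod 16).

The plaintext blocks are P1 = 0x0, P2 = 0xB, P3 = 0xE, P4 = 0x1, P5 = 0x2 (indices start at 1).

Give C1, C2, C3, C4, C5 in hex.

C1 = 0x2, C2 = 0x8, C3 = 0xE, C4 = 0x0, C5 = 0xC

CTR encryption: S_i = E(K, T_i) where T_i is the counter for block i; C_i = P_i ⊕ S_i.
C1: T = 0x4, S = E(K, T) = 0x2; 0x0 ⊕ 0x2 = 0x2.
C2: T = 0x5, S = E(K, T) = 0x3; 0xB ⊕ 0x3 = 0x8.
C3: T = 0x6, S = E(K, T) = 0x0; 0xE ⊕ 0x0 = 0xE.
C4: T = 0x7, S = E(K, T) = 0x1; 0x1 ⊕ 0x1 = 0x0.
C5: T = 0x8, S = E(K, T) = 0xE; 0x2 ⊕ 0xE = 0xC.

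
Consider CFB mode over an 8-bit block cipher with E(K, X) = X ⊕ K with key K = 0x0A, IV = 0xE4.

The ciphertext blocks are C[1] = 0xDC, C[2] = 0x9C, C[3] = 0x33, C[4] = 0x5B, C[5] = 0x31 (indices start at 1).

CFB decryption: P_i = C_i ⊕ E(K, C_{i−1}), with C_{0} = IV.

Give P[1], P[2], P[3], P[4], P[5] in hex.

P[1] = 0x32, P[2] = 0x4A, P[3] = 0xA5, P[4] = 0x62, P[5] = 0x60

P[1]: E(K, 0xE4) = 0xEE; 0xDC ⊕ 0xEE = 0x32.
P[2]: E(K, 0xDC) = 0xD6; 0x9C ⊕ 0xD6 = 0x4A.
P[3]: E(K, 0x9C) = 0x96; 0x33 ⊕ 0x96 = 0xA5.
P[4]: E(K, 0x33) = 0x39; 0x5B ⊕ 0x39 = 0x62.
P[5]: E(K, 0x5B) = 0x51; 0x31 ⊕ 0x51 = 0x60.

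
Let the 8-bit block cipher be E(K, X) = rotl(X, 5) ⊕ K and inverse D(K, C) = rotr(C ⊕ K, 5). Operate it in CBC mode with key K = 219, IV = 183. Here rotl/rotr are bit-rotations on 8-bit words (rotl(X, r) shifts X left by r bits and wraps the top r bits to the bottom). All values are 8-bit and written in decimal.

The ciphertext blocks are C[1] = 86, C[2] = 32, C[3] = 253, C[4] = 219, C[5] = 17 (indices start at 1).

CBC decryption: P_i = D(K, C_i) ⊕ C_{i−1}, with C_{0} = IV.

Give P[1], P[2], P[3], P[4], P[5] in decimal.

P[1] = 219, P[2] = 137, P[3] = 17, P[4] = 253, P[5] = 141

P[1]: D(K, 86) = 108; 108 ⊕ 183 = 219.
P[2]: D(K, 32) = 223; 223 ⊕ 86 = 137.
P[3]: D(K, 253) = 49; 49 ⊕ 32 = 17.
P[4]: D(K, 219) = 0; 0 ⊕ 253 = 253.
P[5]: D(K, 17) = 86; 86 ⊕ 219 = 141.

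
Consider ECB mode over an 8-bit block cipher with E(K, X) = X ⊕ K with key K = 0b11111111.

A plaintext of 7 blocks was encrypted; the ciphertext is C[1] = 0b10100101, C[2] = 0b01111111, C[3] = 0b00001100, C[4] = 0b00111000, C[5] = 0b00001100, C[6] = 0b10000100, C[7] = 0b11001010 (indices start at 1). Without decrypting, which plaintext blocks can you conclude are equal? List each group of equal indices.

ECB encrypts each block independently with the same key, so equal ciphertext blocks imply equal plaintext blocks.
C[3] = C[5] = 0b00001100, so P[3] = P[5].

P[3] = P[5]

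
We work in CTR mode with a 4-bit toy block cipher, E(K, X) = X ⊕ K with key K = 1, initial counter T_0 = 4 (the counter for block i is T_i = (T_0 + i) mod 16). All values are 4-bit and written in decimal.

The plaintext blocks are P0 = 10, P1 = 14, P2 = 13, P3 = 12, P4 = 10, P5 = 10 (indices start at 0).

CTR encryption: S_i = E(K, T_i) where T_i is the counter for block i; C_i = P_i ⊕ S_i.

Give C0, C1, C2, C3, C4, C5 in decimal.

C0: T = 4, S = E(K, T) = 5; 10 ⊕ 5 = 15.
C1: T = 5, S = E(K, T) = 4; 14 ⊕ 4 = 10.
C2: T = 6, S = E(K, T) = 7; 13 ⊕ 7 = 10.
C3: T = 7, S = E(K, T) = 6; 12 ⊕ 6 = 10.
C4: T = 8, S = E(K, T) = 9; 10 ⊕ 9 = 3.
C5: T = 9, S = E(K, T) = 8; 10 ⊕ 8 = 2.

C0 = 15, C1 = 10, C2 = 10, C3 = 10, C4 = 3, C5 = 2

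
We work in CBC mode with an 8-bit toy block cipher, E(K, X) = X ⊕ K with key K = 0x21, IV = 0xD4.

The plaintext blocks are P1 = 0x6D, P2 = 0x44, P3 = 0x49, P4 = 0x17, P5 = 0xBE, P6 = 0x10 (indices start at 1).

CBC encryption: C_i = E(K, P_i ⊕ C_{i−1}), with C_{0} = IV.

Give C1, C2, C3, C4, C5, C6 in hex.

C1: P1 ⊕ 0xD4 = 0xB9; E(K, 0xB9) = 0x98.
C2: P2 ⊕ 0x98 = 0xDC; E(K, 0xDC) = 0xFD.
C3: P3 ⊕ 0xFD = 0xB4; E(K, 0xB4) = 0x95.
C4: P4 ⊕ 0x95 = 0x82; E(K, 0x82) = 0xA3.
C5: P5 ⊕ 0xA3 = 0x1D; E(K, 0x1D) = 0x3C.
C6: P6 ⊕ 0x3C = 0x2C; E(K, 0x2C) = 0x0D.

C1 = 0x98, C2 = 0xFD, C3 = 0x95, C4 = 0xA3, C5 = 0x3C, C6 = 0x0D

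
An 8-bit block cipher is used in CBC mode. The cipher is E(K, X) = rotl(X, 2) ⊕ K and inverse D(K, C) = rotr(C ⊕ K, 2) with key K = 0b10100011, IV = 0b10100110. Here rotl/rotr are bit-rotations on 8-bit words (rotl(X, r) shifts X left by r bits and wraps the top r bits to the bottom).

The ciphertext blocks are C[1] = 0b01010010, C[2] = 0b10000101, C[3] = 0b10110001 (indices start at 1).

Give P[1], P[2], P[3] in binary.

P[1] = 0b11011010, P[2] = 0b11011011, P[3] = 0b00000001

CBC decryption: P_i = D(K, C_i) ⊕ C_{i−1}, with C_{0} = IV.
P[1]: D(K, 0b01010010) = 0b01111100; 0b01111100 ⊕ 0b10100110 = 0b11011010.
P[2]: D(K, 0b10000101) = 0b10001001; 0b10001001 ⊕ 0b01010010 = 0b11011011.
P[3]: D(K, 0b10110001) = 0b10000100; 0b10000100 ⊕ 0b10000101 = 0b00000001.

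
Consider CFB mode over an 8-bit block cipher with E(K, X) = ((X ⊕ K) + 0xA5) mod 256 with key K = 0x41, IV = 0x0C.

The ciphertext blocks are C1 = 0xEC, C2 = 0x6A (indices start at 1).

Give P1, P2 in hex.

CFB decryption: P_i = C_i ⊕ E(K, C_{i−1}), with C_{0} = IV.
P1: E(K, 0x0C) = 0xF2; 0xEC ⊕ 0xF2 = 0x1E.
P2: E(K, 0xEC) = 0x52; 0x6A ⊕ 0x52 = 0x38.

P1 = 0x1E, P2 = 0x38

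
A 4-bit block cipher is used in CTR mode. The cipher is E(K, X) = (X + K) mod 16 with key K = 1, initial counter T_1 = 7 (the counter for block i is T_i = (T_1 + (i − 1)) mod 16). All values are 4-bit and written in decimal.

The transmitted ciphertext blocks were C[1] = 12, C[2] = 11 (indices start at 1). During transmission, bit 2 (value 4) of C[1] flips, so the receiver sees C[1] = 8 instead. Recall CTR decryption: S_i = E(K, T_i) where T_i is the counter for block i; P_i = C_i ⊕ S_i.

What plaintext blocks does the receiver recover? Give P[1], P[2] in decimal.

P[1] = 0, P[2] = 2

Only C[1] changed, to 8. In CTR, a change in C_i flips the same bit in P_i only; the keystream is unaffected. Decrypting the received ciphertext:
P[1]: T = 7, S = E(K, T) = 8; 8 ⊕ 8 = 0.
P[2]: T = 8, S = E(K, T) = 9; 11 ⊕ 9 = 2.
Blocks that differ from the original plaintext: P[1].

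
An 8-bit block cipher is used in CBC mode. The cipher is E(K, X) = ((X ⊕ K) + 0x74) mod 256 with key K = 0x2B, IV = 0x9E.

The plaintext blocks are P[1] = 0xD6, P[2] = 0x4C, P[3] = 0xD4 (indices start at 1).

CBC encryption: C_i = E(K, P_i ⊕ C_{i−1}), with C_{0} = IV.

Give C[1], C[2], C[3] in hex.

C[1]: P[1] ⊕ 0x9E = 0x48; E(K, 0x48) = 0xD7.
C[2]: P[2] ⊕ 0xD7 = 0x9B; E(K, 0x9B) = 0x24.
C[3]: P[3] ⊕ 0x24 = 0xF0; E(K, 0xF0) = 0x4F.

C[1] = 0xD7, C[2] = 0x24, C[3] = 0x4F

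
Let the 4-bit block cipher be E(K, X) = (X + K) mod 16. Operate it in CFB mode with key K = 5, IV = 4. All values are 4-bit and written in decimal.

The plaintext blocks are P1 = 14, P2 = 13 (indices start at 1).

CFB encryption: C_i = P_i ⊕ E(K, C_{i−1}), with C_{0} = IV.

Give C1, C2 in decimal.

C1 = 7, C2 = 1

C1: E(K, 4) = 9; 14 ⊕ 9 = 7.
C2: E(K, 7) = 12; 13 ⊕ 12 = 1.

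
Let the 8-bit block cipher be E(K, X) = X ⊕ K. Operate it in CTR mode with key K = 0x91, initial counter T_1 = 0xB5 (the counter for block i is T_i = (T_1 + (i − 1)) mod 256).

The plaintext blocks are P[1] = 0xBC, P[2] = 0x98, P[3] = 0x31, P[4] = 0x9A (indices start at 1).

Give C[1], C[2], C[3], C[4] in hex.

CTR encryption: S_i = E(K, T_i) where T_i is the counter for block i; C_i = P_i ⊕ S_i.
C[1]: T = 0xB5, S = E(K, T) = 0x24; 0xBC ⊕ 0x24 = 0x98.
C[2]: T = 0xB6, S = E(K, T) = 0x27; 0x98 ⊕ 0x27 = 0xBF.
C[3]: T = 0xB7, S = E(K, T) = 0x26; 0x31 ⊕ 0x26 = 0x17.
C[4]: T = 0xB8, S = E(K, T) = 0x29; 0x9A ⊕ 0x29 = 0xB3.

C[1] = 0x98, C[2] = 0xBF, C[3] = 0x17, C[4] = 0xB3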